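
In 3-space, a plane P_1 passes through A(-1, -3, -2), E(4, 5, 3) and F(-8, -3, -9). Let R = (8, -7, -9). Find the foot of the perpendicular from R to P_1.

AE = (5, 8, 5), AF = (-7, 0, -7); a normal to P_1 is AE × AF = (-56, 0, 56).
Using A: P_1 has equation -56x + 56z = -56.
Foot = R − λn with λ = (n·R − d)/|n|² = (-952 − (-56))/6272 = -1/7.
Foot = (8, -7, -9) − (-1/7)·(-56, 0, 56) = (0, -7, -1).

(0, -7, -1)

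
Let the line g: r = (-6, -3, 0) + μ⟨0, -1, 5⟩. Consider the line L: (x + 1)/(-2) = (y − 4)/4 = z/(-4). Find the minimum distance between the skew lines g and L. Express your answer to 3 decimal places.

L has direction (-2, 4, -4) through (-1, 4, 0).
Common perpendicular direction n = (0, -1, 5) × (-2, 4, -4) = (-16, -10, -2).
With w = (-1, 4, 0) − (-6, -3, 0) = (5, 7, 0), w · n = -150.
Distance = |w · n| / |n| = |-150| / √360 ≈ 7.906.

7.906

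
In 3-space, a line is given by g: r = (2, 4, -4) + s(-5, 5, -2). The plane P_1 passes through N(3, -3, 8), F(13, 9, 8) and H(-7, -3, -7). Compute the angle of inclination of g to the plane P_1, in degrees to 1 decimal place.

46.8

NF = (10, 12, 0), NH = (-10, 0, -15); a normal to P_1 is NF × NH = (-180, 150, 120).
Using N: P_1 has equation -180x + 150y + 120z = -30.
sin θ = |n·v| / (|n||v|) = |1410| / (√69300 · √54) = 0.72888.
θ ≈ 46.8°.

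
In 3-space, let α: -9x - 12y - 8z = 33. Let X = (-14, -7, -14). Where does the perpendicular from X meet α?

(-5, 5, -6)

Foot = X − λn with λ = (n·X − d)/|n|² = (322 − 33)/289 = 1.
Foot = (-14, -7, -14) − 1·(-9, -12, -8) = (-5, 5, -6).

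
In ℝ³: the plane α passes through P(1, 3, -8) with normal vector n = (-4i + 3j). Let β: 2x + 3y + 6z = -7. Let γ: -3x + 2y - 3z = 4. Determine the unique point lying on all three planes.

(-2, -1, 0)

α: n·r = n·P gives -4x + 3y = 5.
Solving the 3×3 linear system -4x + 3y = 5, 2x + 3y + 6z = -7, -3x + 2y - 3z = 4 (e.g. by elimination or Cramer's rule, determinant = 48) gives (-2, -1, 0).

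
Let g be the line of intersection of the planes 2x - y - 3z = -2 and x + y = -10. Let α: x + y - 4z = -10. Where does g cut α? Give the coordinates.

Direction of g: (2, -1, -3) × (1, 1, 0) = (3, -3, 3).
A point on g: solving the two plane equations with x = -6 gives (-6, -4, -2).
Substitute r = (-6, -4, -2) + t(3, -3, 3) into the plane: -2 + (-12)t = -10, so t = 2/3.
Intersection: (-6, -4, -2) + (2/3)·(3, -3, 3) = (-4, -6, 0).

(-4, -6, 0)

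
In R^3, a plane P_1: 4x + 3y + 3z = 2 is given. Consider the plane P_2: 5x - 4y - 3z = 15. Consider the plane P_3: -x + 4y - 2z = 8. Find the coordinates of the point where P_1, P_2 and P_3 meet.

Solving the 3×3 linear system 4x + 3y + 3z = 2, 5x - 4y - 3z = 15, -x + 4y - 2z = 8 (e.g. by elimination or Cramer's rule, determinant = 167) gives (2, 1, -3).

(2, 1, -3)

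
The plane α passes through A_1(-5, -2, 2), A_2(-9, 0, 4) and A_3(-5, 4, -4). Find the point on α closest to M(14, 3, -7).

A_1A_2 = (-4, 2, 2), A_1A_3 = (0, 6, -6); a normal to α is A_1A_2 × A_1A_3 = (-24, -24, -24).
Using A_1: α has equation -24x - 24y - 24z = 120.
Foot = M − λn with λ = (n·M − d)/|n|² = (-240 − 120)/1728 = -5/24.
Foot = (14, 3, -7) − (-5/24)·(-24, -24, -24) = (9, -2, -12).

(9, -2, -12)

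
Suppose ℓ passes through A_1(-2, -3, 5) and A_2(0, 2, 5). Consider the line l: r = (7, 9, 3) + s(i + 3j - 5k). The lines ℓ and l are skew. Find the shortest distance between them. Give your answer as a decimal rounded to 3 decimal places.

A direction vector for ℓ is A_2 − A_1 = (2, 5, 0).
Common perpendicular direction n = (2, 5, 0) × (1, 3, -5) = (-25, 10, 1).
With w = (7, 9, 3) − (-2, -3, 5) = (9, 12, -2), w · n = -107.
Distance = |w · n| / |n| = |-107| / √726 ≈ 3.971.

3.971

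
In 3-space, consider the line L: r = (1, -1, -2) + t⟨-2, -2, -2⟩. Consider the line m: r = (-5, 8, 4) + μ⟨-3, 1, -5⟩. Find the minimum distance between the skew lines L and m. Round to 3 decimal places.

Common perpendicular direction n = (-2, -2, -2) × (-3, 1, -5) = (12, -4, -8).
With w = (-5, 8, 4) − (1, -1, -2) = (-6, 9, 6), w · n = -156.
Distance = |w · n| / |n| = |-156| / √224 ≈ 10.423.

10.423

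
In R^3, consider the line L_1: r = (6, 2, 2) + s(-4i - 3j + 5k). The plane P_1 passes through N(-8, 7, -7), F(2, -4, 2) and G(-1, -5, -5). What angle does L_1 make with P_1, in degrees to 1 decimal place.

NF = (10, -11, 9), NG = (7, -12, 2); a normal to P_1 is NF × NG = (86, 43, -43).
Using N: P_1 has equation 86x + 43y - 43z = -86.
sin θ = |n·v| / (|n||v|) = |-688| / (√11094 · √50) = 0.92376.
θ ≈ 67.5°.

67.5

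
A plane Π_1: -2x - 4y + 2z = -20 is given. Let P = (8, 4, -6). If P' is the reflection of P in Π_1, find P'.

(4, -4, -2)

λ = (n·P − d)/|n|² = (-44 − (-20))/24 = -1.
Reflection = P − 2λn = (8, 4, -6) − (-2)·(-2, -4, 2) = (4, -4, -2).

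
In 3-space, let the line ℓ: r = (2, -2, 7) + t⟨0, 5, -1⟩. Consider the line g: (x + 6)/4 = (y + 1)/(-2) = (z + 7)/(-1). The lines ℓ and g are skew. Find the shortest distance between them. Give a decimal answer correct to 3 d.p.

15.396

g has direction (4, -2, -1) through (-6, -1, -7).
Common perpendicular direction n = (0, 5, -1) × (4, -2, -1) = (-7, -4, -20).
With w = (-6, -1, -7) − (2, -2, 7) = (-8, 1, -14), w · n = 332.
Distance = |w · n| / |n| = |332| / √465 ≈ 15.396.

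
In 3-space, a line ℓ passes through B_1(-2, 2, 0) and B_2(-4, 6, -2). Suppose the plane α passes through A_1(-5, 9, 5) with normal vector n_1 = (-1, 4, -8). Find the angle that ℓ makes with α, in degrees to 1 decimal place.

50.5

A direction vector for ℓ is B_2 − B_1 = (-2, 4, -2).
α: n_1·r = n_1·A_1 gives -x + 4y - 8z = 1.
sin θ = |n·v| / (|n||v|) = |34| / (√81 · √24) = 0.77114.
θ ≈ 50.5°.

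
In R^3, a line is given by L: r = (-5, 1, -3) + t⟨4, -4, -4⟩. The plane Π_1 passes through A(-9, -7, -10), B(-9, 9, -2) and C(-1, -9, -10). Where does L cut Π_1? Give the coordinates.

(-1, -3, -7)

AB = (0, 16, 8), AC = (8, -2, 0); a normal to Π_1 is AB × AC = (16, 64, -128).
Using A: Π_1 has equation 16x + 64y - 128z = 688.
Substitute r = (-5, 1, -3) + t(4, -4, -4) into the plane: 368 + 320t = 688, so t = 1.
Intersection: (-5, 1, -3) + 1·(4, -4, -4) = (-1, -3, -7).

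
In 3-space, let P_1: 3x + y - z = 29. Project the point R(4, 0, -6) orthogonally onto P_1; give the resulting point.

(7, 1, -7)

Foot = R − λn with λ = (n·R − d)/|n|² = (18 − 29)/11 = -1.
Foot = (4, 0, -6) − (-1)·(3, 1, -1) = (7, 1, -7).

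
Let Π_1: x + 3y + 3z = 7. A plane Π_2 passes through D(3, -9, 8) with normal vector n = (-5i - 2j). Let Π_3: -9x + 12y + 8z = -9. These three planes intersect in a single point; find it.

Π_2: n·r = n·D gives -5x - 2y = 3.
Solving the 3×3 linear system x + 3y + 3z = 7, -5x - 2y = 3, -9x + 12y + 8z = -9 (e.g. by elimination or Cramer's rule, determinant = -130) gives (1, -4, 6).

(1, -4, 6)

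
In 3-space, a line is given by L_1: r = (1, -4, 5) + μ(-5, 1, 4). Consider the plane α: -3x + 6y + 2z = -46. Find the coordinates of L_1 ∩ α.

Substitute r = (1, -4, 5) + t(-5, 1, 4) into the plane: -17 + 29t = -46, so t = -1.
Intersection: (1, -4, 5) + (-1)·(-5, 1, 4) = (6, -5, 1).

(6, -5, 1)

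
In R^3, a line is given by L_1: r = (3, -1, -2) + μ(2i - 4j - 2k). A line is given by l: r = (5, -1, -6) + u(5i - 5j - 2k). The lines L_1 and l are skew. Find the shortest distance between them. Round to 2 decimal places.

3.72

Common perpendicular direction n = (2, -4, -2) × (5, -5, -2) = (-2, -6, 10).
With w = (5, -1, -6) − (3, -1, -2) = (2, 0, -4), w · n = -44.
Distance = |w · n| / |n| = |-44| / √140 ≈ 3.72.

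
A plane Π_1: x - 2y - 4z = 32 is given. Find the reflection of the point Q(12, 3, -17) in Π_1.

(8, 11, -1)

λ = (n·Q − d)/|n|² = (74 − 32)/21 = 2.
Reflection = Q − 2λn = (12, 3, -17) − 4·(1, -2, -4) = (8, 11, -1).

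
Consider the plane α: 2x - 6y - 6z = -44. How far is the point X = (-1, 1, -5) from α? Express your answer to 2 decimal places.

n·X − d = (2)·(-1) + (-6)·(1) + (-6)·(-5) − (-44) = 66; |n| = √76.
Distance = |66| / √76 = 66/√76 ≈ 7.57.

7.57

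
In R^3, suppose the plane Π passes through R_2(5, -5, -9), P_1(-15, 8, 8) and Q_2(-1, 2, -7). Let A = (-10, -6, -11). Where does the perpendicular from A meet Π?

(-1, 0, -5)

R_2P_1 = (-20, 13, 17), R_2Q_2 = (-6, 7, 2); a normal to Π is R_2P_1 × R_2Q_2 = (-93, -62, -62).
Using R_2: Π has equation -93x - 62y - 62z = 403.
Foot = A − λn with λ = (n·A − d)/|n|² = (1984 − 403)/16337 = 3/31.
Foot = (-10, -6, -11) − (3/31)·(-93, -62, -62) = (-1, 0, -5).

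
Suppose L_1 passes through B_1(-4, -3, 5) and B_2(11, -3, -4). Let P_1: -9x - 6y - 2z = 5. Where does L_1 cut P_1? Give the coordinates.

A direction vector for L_1 is B_2 − B_1 = (15, 0, -9).
Substitute r = (-4, -3, 5) + t(15, 0, -9) into the plane: 44 + (-117)t = 5, so t = 1/3.
Intersection: (-4, -3, 5) + (1/3)·(15, 0, -9) = (1, -3, 2).

(1, -3, 2)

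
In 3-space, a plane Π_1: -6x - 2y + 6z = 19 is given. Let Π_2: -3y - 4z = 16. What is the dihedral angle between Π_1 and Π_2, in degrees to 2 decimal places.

cos θ = |n₁·n₂| / (|n₁||n₂|) = |-18| / (√76 · √25).
θ = arccos(0.41295) ≈ 65.61°.

65.61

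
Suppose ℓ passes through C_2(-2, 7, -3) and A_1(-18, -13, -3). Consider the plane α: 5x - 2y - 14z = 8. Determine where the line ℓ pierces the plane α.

(-6, 2, -3)

A direction vector for ℓ is A_1 − C_2 = (-16, -20, 0).
Substitute r = (-2, 7, -3) + t(-16, -20, 0) into the plane: 18 + (-40)t = 8, so t = 1/4.
Intersection: (-2, 7, -3) + (1/4)·(-16, -20, 0) = (-6, 2, -3).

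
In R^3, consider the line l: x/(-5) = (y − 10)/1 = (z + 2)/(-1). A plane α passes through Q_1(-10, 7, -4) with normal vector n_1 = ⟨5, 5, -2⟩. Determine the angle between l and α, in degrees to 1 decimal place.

l has direction (-5, 1, -1) through (0, 10, -2).
α: n_1·r = n_1·Q_1 gives 5x + 5y - 2z = -7.
sin θ = |n·v| / (|n||v|) = |-18| / (√54 · √27) = 0.47140.
θ ≈ 28.1°.

28.1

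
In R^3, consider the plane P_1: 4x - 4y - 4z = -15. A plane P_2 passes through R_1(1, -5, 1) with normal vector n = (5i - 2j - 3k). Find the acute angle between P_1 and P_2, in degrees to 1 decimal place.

P_2: n·r = n·R_1 gives 5x - 2y - 3z = 12.
cos θ = |n₁·n₂| / (|n₁||n₂|) = |40| / (√48 · √38).
θ = arccos(0.93659) ≈ 20.5°.

20.5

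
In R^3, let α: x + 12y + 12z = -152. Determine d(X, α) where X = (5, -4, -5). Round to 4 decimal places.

2.8824

n·X − d = (1)·(5) + (12)·(-4) + (12)·(-5) − (-152) = 49; |n| = √289.
Distance = |49| / √289 = 49/√289 ≈ 2.8824.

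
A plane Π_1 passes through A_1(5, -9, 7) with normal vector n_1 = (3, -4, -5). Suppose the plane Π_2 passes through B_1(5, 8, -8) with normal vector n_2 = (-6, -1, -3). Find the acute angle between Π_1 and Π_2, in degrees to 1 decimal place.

Π_1: n_1·r = n_1·A_1 gives 3x - 4y - 5z = 16.
Π_2: n_2·r = n_2·B_1 gives -6x - y - 3z = -14.
cos θ = |n₁·n₂| / (|n₁||n₂|) = |1| / (√50 · √46).
θ = arccos(0.02085) ≈ 88.8°.

88.8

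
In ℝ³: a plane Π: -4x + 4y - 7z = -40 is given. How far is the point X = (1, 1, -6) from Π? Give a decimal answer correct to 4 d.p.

9.1111

n·X − d = (-4)·(1) + (4)·(1) + (-7)·(-6) − (-40) = 82; |n| = √81.
Distance = |82| / √81 = 82/√81 ≈ 9.1111.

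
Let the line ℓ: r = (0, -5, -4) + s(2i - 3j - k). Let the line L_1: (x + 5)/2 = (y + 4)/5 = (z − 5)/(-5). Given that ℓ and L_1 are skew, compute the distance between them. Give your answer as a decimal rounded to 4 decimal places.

1.9379

L_1 has direction (2, 5, -5) through (-5, -4, 5).
Common perpendicular direction n = (2, -3, -1) × (2, 5, -5) = (20, 8, 16).
With w = (-5, -4, 5) − (0, -5, -4) = (-5, 1, 9), w · n = 52.
Distance = |w · n| / |n| = |52| / √720 ≈ 1.9379.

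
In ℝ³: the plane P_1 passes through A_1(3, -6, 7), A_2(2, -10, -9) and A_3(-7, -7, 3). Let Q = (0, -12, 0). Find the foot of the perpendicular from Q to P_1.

(0, -8, -1)

A_1A_2 = (-1, -4, -16), A_1A_3 = (-10, -1, -4); a normal to P_1 is A_1A_2 × A_1A_3 = (0, 156, -39).
Using A_1: P_1 has equation 156y - 39z = -1209.
Foot = Q − λn with λ = (n·Q − d)/|n|² = (-1872 − (-1209))/25857 = -1/39.
Foot = (0, -12, 0) − (-1/39)·(0, 156, -39) = (0, -8, -1).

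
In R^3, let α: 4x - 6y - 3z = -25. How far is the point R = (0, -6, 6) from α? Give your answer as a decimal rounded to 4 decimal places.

n·R − d = (4)·(0) + (-6)·(-6) + (-3)·(6) − (-25) = 43; |n| = √61.
Distance = |43| / √61 = 43/√61 ≈ 5.5056.

5.5056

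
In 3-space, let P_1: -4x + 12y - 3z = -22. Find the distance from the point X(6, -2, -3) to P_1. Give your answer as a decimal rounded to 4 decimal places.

n·X − d = (-4)·(6) + (12)·(-2) + (-3)·(-3) − (-22) = -17; |n| = √169.
Distance = |-17| / √169 = 17/√169 ≈ 1.3077.

1.3077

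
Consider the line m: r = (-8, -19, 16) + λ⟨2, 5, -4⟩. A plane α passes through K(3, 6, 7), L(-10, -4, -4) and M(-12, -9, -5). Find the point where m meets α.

KL = (-13, -10, -11), KM = (-15, -15, -12); a normal to α is KL × KM = (-45, 9, 45).
Using K: α has equation -45x + 9y + 45z = 234.
Substitute r = (-8, -19, 16) + t(2, 5, -4) into the plane: 909 + (-225)t = 234, so t = 3.
Intersection: (-8, -19, 16) + 3·(2, 5, -4) = (-2, -4, 4).

(-2, -4, 4)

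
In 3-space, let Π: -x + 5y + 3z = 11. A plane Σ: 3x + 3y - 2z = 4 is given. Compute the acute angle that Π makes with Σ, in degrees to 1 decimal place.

cos θ = |n₁·n₂| / (|n₁||n₂|) = |6| / (√35 · √22).
θ = arccos(0.21622) ≈ 77.5°.

77.5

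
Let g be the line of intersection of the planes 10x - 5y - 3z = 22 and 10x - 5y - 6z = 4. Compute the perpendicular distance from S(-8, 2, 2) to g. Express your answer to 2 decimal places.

Direction of g: (10, -5, -3) × (10, -5, -6) = (15, 30, 0).
A point on g: solving the two plane equations with x = 8 gives (8, 8, 6).
Taking (8, 8, 6) on g with direction v = (15, 30, 0): w = S − (8, 8, 6) = (-16, -6, -4), and w × v = (120, -60, -390).
Distance = |w × v| / |v| = √170100 / √1125 ≈ 12.30.

12.30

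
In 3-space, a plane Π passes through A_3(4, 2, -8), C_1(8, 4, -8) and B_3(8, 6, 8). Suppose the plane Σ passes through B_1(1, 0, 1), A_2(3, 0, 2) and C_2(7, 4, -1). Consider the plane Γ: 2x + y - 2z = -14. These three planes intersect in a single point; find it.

A_3C_1 = (4, 2, 0), A_3B_3 = (4, 4, 16); a normal to Π is A_3C_1 × A_3B_3 = (32, -64, 8).
Using A_3: Π has equation 32x - 64y + 8z = -64.
B_1A_2 = (2, 0, 1), B_1C_2 = (6, 4, -2); a normal to Σ is B_1A_2 × B_1C_2 = (-4, 10, 8).
Using B_1: Σ has equation -4x + 10y + 8z = 4.
Solving the 3×3 linear system 32x - 64y + 8z = -64, -4x + 10y + 8z = 4, 2x + y - 2z = -14 (e.g. by elimination or Cramer's rule, determinant = -1600) gives (-6, -2, 0).

(-6, -2, 0)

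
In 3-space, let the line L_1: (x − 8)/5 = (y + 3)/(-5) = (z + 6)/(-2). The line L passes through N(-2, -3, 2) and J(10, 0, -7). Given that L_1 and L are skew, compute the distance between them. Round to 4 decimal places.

0.9667

L_1 has direction (5, -5, -2) through (8, -3, -6).
A direction vector for L is J − N = (12, 3, -9).
Common perpendicular direction n = (5, -5, -2) × (12, 3, -9) = (51, 21, 75).
With w = (-2, -3, 2) − (8, -3, -6) = (-10, 0, 8), w · n = 90.
Distance = |w · n| / |n| = |90| / √8667 ≈ 0.9667.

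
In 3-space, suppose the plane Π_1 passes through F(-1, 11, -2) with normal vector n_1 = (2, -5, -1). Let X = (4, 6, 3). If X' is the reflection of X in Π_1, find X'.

Π_1: n_1·r = n_1·F gives 2x - 5y - z = -55.
λ = (n·X − d)/|n|² = (-25 − (-55))/30 = 1.
Reflection = X − 2λn = (4, 6, 3) − 2·(2, -5, -1) = (0, 16, 5).

(0, 16, 5)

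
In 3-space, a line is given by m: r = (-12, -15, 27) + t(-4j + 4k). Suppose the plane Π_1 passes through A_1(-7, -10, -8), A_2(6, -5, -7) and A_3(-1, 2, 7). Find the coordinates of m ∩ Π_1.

(-12, 1, 11)

A_1A_2 = (13, 5, 1), A_1A_3 = (6, 12, 15); a normal to Π_1 is A_1A_2 × A_1A_3 = (63, -189, 126).
Using A_1: Π_1 has equation 63x - 189y + 126z = 441.
Substitute r = (-12, -15, 27) + t(0, -4, 4) into the plane: 5481 + 1260t = 441, so t = -4.
Intersection: (-12, -15, 27) + (-4)·(0, -4, 4) = (-12, 1, 11).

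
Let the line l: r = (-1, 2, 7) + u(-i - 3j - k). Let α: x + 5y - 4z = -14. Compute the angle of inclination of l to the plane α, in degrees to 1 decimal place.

33.9

sin θ = |n·v| / (|n||v|) = |-12| / (√42 · √11) = 0.55829.
θ ≈ 33.9°.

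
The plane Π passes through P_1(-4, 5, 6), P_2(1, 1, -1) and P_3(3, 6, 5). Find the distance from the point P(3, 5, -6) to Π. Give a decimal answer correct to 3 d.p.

5.687

P_1P_2 = (5, -4, -7), P_1P_3 = (7, 1, -1); a normal to Π is P_1P_2 × P_1P_3 = (11, -44, 33).
Using P_1: Π has equation 11x - 44y + 33z = -66.
n·P − d = (11)·(3) + (-44)·(5) + (33)·(-6) − (-66) = -319; |n| = √3146.
Distance = |-319| / √3146 = 319/√3146 ≈ 5.687.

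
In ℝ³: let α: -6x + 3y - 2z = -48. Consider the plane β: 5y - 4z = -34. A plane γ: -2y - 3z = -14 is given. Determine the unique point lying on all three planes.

Solving the 3×3 linear system -6x + 3y - 2z = -48, 5y - 4z = -34, -2y - 3z = -14 (e.g. by elimination or Cramer's rule, determinant = 138) gives (5, -2, 6).

(5, -2, 6)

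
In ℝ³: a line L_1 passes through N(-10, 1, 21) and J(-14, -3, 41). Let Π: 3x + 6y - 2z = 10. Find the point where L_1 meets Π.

(-6, 5, 1)

A direction vector for L_1 is J − N = (-4, -4, 20).
Substitute r = (-10, 1, 21) + t(-4, -4, 20) into the plane: -66 + (-76)t = 10, so t = -1.
Intersection: (-10, 1, 21) + (-1)·(-4, -4, 20) = (-6, 5, 1).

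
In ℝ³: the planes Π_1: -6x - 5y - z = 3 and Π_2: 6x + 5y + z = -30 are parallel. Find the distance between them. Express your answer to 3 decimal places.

Rescale Π_2 by 1/(-1): -6x - 5y - z = 30. Then distance = |3 − 30| / √62 ≈ 3.429.

3.429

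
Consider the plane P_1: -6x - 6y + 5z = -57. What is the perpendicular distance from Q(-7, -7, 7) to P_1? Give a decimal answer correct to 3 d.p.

17.870

n·Q − d = (-6)·(-7) + (-6)·(-7) + (5)·(7) − (-57) = 176; |n| = √97.
Distance = |176| / √97 = 176/√97 ≈ 17.870.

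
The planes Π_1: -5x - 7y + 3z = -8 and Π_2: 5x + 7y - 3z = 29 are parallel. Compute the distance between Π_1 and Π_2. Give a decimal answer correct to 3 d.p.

Rescale Π_2 by 1/(-1): -5x - 7y + 3z = -29. Then distance = |-8 − (-29)| / √83 ≈ 2.305.

2.305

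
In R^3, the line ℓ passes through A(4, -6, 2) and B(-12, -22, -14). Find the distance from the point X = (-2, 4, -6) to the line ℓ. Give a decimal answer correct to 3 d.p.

A direction vector for ℓ is B − A = (-16, -16, -16).
Taking (4, -6, 2) on ℓ with direction v = (-16, -16, -16): w = X − (4, -6, 2) = (-6, 10, -8), and w × v = (-288, 32, 256).
Distance = |w × v| / |v| = √149504 / √768 ≈ 13.952.

13.952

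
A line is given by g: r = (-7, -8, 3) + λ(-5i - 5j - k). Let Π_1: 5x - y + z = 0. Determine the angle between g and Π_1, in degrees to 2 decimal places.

34.47

sin θ = |n·v| / (|n||v|) = |-21| / (√27 · √51) = 0.56592.
θ ≈ 34.47°.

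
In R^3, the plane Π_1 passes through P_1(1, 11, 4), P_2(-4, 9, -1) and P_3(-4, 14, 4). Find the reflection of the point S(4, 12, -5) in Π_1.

(-2, 2, 5)

P_1P_2 = (-5, -2, -5), P_1P_3 = (-5, 3, 0); a normal to Π_1 is P_1P_2 × P_1P_3 = (15, 25, -25).
Using P_1: Π_1 has equation 15x + 25y - 25z = 190.
λ = (n·S − d)/|n|² = (485 − 190)/1475 = 1/5.
Reflection = S − 2λn = (4, 12, -5) − (2/5)·(15, 25, -25) = (-2, 2, 5).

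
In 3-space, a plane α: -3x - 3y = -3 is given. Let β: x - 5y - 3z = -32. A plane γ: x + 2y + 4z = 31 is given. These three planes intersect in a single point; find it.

(-1, 2, 7)

Solving the 3×3 linear system -3x - 3y = -3, x - 5y - 3z = -32, x + 2y + 4z = 31 (e.g. by elimination or Cramer's rule, determinant = 63) gives (-1, 2, 7).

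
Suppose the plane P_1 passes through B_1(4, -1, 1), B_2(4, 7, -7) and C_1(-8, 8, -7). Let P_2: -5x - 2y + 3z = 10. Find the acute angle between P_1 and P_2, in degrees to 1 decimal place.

B_1B_2 = (0, 8, -8), B_1C_1 = (-12, 9, -8); a normal to P_1 is B_1B_2 × B_1C_1 = (8, 96, 96).
Using B_1: P_1 has equation 8x + 96y + 96z = 32.
cos θ = |n₁·n₂| / (|n₁||n₂|) = |56| / (√18496 · √38).
θ = arccos(0.06680) ≈ 86.2°.

86.2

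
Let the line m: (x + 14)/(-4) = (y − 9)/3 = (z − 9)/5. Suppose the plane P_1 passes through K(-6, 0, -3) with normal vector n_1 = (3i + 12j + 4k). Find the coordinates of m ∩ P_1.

(-2, 0, -6)

m has direction (-4, 3, 5) through (-14, 9, 9).
P_1: n_1·r = n_1·K gives 3x + 12y + 4z = -30.
Substitute r = (-14, 9, 9) + t(-4, 3, 5) into the plane: 102 + 44t = -30, so t = -3.
Intersection: (-14, 9, 9) + (-3)·(-4, 3, 5) = (-2, 0, -6).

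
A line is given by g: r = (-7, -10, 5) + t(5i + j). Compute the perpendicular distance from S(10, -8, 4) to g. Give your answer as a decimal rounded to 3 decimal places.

Taking (-7, -10, 5) on g with direction v = (5, 1, 0): w = S − (-7, -10, 5) = (17, 2, -1), and w × v = (1, -5, 7).
Distance = |w × v| / |v| = √75 / √26 ≈ 1.698.

1.698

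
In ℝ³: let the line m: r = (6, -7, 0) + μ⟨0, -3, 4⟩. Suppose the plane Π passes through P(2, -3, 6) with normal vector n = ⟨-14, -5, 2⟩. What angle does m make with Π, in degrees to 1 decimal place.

17.9

Π: n·r = n·P gives -14x - 5y + 2z = -1.
sin θ = |n·v| / (|n||v|) = |23| / (√225 · √25) = 0.30667.
θ ≈ 17.9°.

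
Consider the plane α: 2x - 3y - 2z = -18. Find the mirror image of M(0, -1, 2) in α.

λ = (n·M − d)/|n|² = (-1 − (-18))/17 = 1.
Reflection = M − 2λn = (0, -1, 2) − 2·(2, -3, -2) = (-4, 5, 6).

(-4, 5, 6)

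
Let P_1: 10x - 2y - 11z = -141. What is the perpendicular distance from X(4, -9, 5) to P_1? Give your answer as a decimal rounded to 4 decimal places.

9.6000

n·X − d = (10)·(4) + (-2)·(-9) + (-11)·(5) − (-141) = 144; |n| = √225.
Distance = |144| / √225 = 144/√225 ≈ 9.6000.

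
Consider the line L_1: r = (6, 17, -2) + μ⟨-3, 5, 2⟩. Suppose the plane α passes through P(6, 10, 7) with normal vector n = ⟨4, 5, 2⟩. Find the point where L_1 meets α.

α: n·r = n·P gives 4x + 5y + 2z = 88.
Substitute r = (6, 17, -2) + t(-3, 5, 2) into the plane: 105 + 17t = 88, so t = -1.
Intersection: (6, 17, -2) + (-1)·(-3, 5, 2) = (9, 12, -4).

(9, 12, -4)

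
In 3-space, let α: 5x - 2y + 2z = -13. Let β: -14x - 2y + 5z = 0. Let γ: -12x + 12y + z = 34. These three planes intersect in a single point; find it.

Solving the 3×3 linear system 5x - 2y + 2z = -13, -14x - 2y + 5z = 0, -12x + 12y + z = 34 (e.g. by elimination or Cramer's rule, determinant = -602) gives (-1, 2, -2).

(-1, 2, -2)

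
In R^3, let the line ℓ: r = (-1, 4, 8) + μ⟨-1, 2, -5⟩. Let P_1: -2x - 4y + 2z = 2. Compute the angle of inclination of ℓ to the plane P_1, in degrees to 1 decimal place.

sin θ = |n·v| / (|n||v|) = |-16| / (√24 · √30) = 0.59628.
θ ≈ 36.6°.

36.6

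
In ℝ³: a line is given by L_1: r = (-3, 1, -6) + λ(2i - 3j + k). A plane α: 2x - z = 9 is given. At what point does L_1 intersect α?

(3, -8, -3)

Substitute r = (-3, 1, -6) + t(2, -3, 1) into the plane: 0 + 3t = 9, so t = 3.
Intersection: (-3, 1, -6) + 3·(2, -3, 1) = (3, -8, -3).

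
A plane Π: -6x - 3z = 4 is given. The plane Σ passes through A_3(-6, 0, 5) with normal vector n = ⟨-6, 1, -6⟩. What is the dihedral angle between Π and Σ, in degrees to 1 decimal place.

19.6

Σ: n·r = n·A_3 gives -6x + y - 6z = 6.
cos θ = |n₁·n₂| / (|n₁||n₂|) = |54| / (√45 · √73).
θ = arccos(0.94216) ≈ 19.6°.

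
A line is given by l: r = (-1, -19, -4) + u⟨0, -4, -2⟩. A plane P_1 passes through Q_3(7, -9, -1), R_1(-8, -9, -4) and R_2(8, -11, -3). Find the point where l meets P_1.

(-1, -3, 4)

Q_3R_1 = (-15, 0, -3), Q_3R_2 = (1, -2, -2); a normal to P_1 is Q_3R_1 × Q_3R_2 = (-6, -33, 30).
Using Q_3: P_1 has equation -6x - 33y + 30z = 225.
Substitute r = (-1, -19, -4) + t(0, -4, -2) into the plane: 513 + 72t = 225, so t = -4.
Intersection: (-1, -19, -4) + (-4)·(0, -4, -2) = (-1, -3, 4).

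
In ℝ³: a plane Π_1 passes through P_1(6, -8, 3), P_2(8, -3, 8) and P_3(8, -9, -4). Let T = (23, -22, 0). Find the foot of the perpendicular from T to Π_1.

(8, -10, -6)

P_1P_2 = (2, 5, 5), P_1P_3 = (2, -1, -7); a normal to Π_1 is P_1P_2 × P_1P_3 = (-30, 24, -12).
Using P_1: Π_1 has equation -30x + 24y - 12z = -408.
Foot = T − λn with λ = (n·T − d)/|n|² = (-1218 − (-408))/1620 = -1/2.
Foot = (23, -22, 0) − (-1/2)·(-30, 24, -12) = (8, -10, -6).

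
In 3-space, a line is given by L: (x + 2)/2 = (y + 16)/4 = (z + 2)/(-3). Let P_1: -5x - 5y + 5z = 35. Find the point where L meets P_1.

(0, -12, -5)

L has direction (2, 4, -3) through (-2, -16, -2).
Substitute r = (-2, -16, -2) + t(2, 4, -3) into the plane: 80 + (-45)t = 35, so t = 1.
Intersection: (-2, -16, -2) + 1·(2, 4, -3) = (0, -12, -5).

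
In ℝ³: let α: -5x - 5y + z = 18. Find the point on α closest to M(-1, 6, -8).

Foot = M − λn with λ = (n·M − d)/|n|² = (-33 − 18)/51 = -1.
Foot = (-1, 6, -8) − (-1)·(-5, -5, 1) = (-6, 1, -7).

(-6, 1, -7)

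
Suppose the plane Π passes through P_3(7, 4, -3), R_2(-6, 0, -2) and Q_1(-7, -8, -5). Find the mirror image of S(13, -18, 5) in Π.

P_3R_2 = (-13, -4, 1), P_3Q_1 = (-14, -12, -2); a normal to Π is P_3R_2 × P_3Q_1 = (20, -40, 100).
Using P_3: Π has equation 20x - 40y + 100z = -320.
λ = (n·S − d)/|n|² = (1480 − (-320))/12000 = 3/20.
Reflection = S − 2λn = (13, -18, 5) − (3/10)·(20, -40, 100) = (7, -6, -25).

(7, -6, -25)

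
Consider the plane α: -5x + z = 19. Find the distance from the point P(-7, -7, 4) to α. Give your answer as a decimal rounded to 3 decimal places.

n·P − d = (-5)·(-7) + (0)·(-7) + (1)·(4) − 19 = 20; |n| = √26.
Distance = |20| / √26 = 20/√26 ≈ 3.922.

3.922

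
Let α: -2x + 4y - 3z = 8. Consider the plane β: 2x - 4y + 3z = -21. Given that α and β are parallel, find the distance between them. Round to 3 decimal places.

Rescale β by 1/(-1): -2x + 4y - 3z = 21. Then distance = |8 − 21| / √29 ≈ 2.414.

2.414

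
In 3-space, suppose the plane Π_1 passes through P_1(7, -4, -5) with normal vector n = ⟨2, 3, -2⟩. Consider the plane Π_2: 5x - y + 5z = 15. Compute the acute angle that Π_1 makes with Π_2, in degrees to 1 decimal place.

Π_1: n·r = n·P_1 gives 2x + 3y - 2z = 12.
cos θ = |n₁·n₂| / (|n₁||n₂|) = |-3| / (√17 · √51).
θ = arccos(0.10189) ≈ 84.2°.

84.2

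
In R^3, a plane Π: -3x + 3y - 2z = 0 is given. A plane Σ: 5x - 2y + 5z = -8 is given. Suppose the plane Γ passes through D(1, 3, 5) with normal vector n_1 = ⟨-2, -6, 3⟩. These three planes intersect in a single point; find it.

(1, -1, -3)

Γ: n_1·r = n_1·D gives -2x - 6y + 3z = -5.
Solving the 3×3 linear system -3x + 3y - 2z = 0, 5x - 2y + 5z = -8, -2x - 6y + 3z = -5 (e.g. by elimination or Cramer's rule, determinant = -79) gives (1, -1, -3).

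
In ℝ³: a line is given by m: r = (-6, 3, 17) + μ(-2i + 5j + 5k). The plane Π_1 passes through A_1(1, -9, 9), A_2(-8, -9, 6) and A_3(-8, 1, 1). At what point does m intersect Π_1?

(-2, -7, 7)

A_1A_2 = (-9, 0, -3), A_1A_3 = (-9, 10, -8); a normal to Π_1 is A_1A_2 × A_1A_3 = (30, -45, -90).
Using A_1: Π_1 has equation 30x - 45y - 90z = -375.
Substitute r = (-6, 3, 17) + t(-2, 5, 5) into the plane: -1845 + (-735)t = -375, so t = -2.
Intersection: (-6, 3, 17) + (-2)·(-2, 5, 5) = (-2, -7, 7).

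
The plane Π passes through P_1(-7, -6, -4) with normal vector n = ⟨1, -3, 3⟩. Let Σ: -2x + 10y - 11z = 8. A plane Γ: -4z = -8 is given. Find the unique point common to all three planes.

Π: n·r = n·P_1 gives x - 3y + 3z = -1.
Solving the 3×3 linear system x - 3y + 3z = -1, -2x + 10y - 11z = 8, -4z = -8 (e.g. by elimination or Cramer's rule, determinant = -16) gives (5, 4, 2).

(5, 4, 2)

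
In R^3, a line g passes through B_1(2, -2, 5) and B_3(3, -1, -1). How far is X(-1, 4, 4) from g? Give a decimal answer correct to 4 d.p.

A direction vector for g is B_3 − B_1 = (1, 1, -6).
Taking (2, -2, 5) on g with direction v = (1, 1, -6): w = X − (2, -2, 5) = (-3, 6, -1), and w × v = (-35, -19, -9).
Distance = |w × v| / |v| = √1667 / √38 ≈ 6.6233.

6.6233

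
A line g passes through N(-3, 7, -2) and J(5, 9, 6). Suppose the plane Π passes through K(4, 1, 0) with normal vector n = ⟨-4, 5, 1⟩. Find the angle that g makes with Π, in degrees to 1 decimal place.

A direction vector for g is J − N = (8, 2, 8).
Π: n·r = n·K gives -4x + 5y + z = -11.
sin θ = |n·v| / (|n||v|) = |-14| / (√42 · √132) = 0.18803.
θ ≈ 10.8°.

10.8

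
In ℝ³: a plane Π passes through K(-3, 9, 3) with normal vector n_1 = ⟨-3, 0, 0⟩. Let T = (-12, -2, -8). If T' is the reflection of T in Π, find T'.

(6, -2, -8)

Π: n_1·r = n_1·K gives -3x = 9.
λ = (n·T − d)/|n|² = (36 − 9)/9 = 3.
Reflection = T − 2λn = (-12, -2, -8) − 6·(-3, 0, 0) = (6, -2, -8).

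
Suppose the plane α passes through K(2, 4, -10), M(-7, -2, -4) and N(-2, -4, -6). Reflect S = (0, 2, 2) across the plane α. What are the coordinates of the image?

(-8, -2, -14)

KM = (-9, -6, 6), KN = (-4, -8, 4); a normal to α is KM × KN = (24, 12, 48).
Using K: α has equation 24x + 12y + 48z = -384.
λ = (n·S − d)/|n|² = (120 − (-384))/3024 = 1/6.
Reflection = S − 2λn = (0, 2, 2) − (1/3)·(24, 12, 48) = (-8, -2, -14).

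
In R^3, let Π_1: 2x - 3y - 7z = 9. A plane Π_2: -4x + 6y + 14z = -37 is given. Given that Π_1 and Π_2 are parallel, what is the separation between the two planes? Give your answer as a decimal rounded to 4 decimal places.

1.2065

Rescale Π_2 by 1/(-2): 2x - 3y - 7z = 37/2. Then distance = |9 − (37/2)| / √62 ≈ 1.2065.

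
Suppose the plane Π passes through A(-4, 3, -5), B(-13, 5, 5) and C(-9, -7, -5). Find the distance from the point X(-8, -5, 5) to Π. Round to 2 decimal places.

6.67

AB = (-9, 2, 10), AC = (-5, -10, 0); a normal to Π is AB × AC = (100, -50, 100).
Using A: Π has equation 100x - 50y + 100z = -1050.
n·X − d = (100)·(-8) + (-50)·(-5) + (100)·(5) − (-1050) = 1000; |n| = √22500.
Distance = |1000| / √22500 = 1000/√22500 ≈ 6.67.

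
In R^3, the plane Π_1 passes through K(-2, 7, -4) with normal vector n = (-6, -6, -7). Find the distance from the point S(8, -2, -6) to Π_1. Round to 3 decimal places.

Π_1: n·r = n·K gives -6x - 6y - 7z = -2.
n·S − d = (-6)·(8) + (-6)·(-2) + (-7)·(-6) − (-2) = 8; |n| = √121.
Distance = |8| / √121 = 8/√121 ≈ 0.727.

0.727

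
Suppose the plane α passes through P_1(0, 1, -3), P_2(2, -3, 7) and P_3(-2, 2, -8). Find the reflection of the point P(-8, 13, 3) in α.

P_1P_2 = (2, -4, 10), P_1P_3 = (-2, 1, -5); a normal to α is P_1P_2 × P_1P_3 = (10, -10, -6).
Using P_1: α has equation 10x - 10y - 6z = 8.
λ = (n·P − d)/|n|² = (-228 − 8)/236 = -1.
Reflection = P − 2λn = (-8, 13, 3) − (-2)·(10, -10, -6) = (12, -7, -9).

(12, -7, -9)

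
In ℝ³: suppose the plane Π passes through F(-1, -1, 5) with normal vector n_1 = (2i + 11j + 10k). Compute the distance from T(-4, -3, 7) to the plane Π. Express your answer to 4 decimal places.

0.5333

Π: n_1·r = n_1·F gives 2x + 11y + 10z = 37.
n·T − d = (2)·(-4) + (11)·(-3) + (10)·(7) − 37 = -8; |n| = √225.
Distance = |-8| / √225 = 8/√225 ≈ 0.5333.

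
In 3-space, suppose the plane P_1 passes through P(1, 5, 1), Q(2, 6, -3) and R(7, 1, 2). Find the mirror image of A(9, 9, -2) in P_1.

PQ = (1, 1, -4), PR = (6, -4, 1); a normal to P_1 is PQ × PR = (-15, -25, -10).
Using P: P_1 has equation -15x - 25y - 10z = -150.
λ = (n·A − d)/|n|² = (-340 − (-150))/950 = -1/5.
Reflection = A − 2λn = (9, 9, -2) − (-2/5)·(-15, -25, -10) = (3, -1, -6).

(3, -1, -6)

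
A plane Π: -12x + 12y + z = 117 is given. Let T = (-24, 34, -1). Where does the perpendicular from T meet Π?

(0, 10, -3)

Foot = T − λn with λ = (n·T − d)/|n|² = (695 − 117)/289 = 2.
Foot = (-24, 34, -1) − 2·(-12, 12, 1) = (0, 10, -3).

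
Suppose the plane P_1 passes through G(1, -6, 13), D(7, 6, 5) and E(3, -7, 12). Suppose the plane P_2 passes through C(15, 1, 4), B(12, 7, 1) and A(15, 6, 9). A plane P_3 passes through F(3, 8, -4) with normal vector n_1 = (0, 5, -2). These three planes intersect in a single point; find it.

GD = (6, 12, -8), GE = (2, -1, -1); a normal to P_1 is GD × GE = (-20, -10, -30).
Using G: P_1 has equation -20x - 10y - 30z = -350.
CB = (-3, 6, -3), CA = (0, 5, 5); a normal to P_2 is CB × CA = (45, 15, -15).
Using C: P_2 has equation 45x + 15y - 15z = 630.
P_3: n_1·r = n_1·F gives 5y - 2z = 48.
Solving the 3×3 linear system -20x - 10y - 30z = -350, 45x + 15y - 15z = 630, 5y - 2z = 48 (e.g. by elimination or Cramer's rule, determinant = -8550) gives (11, 10, 1).

(11, 10, 1)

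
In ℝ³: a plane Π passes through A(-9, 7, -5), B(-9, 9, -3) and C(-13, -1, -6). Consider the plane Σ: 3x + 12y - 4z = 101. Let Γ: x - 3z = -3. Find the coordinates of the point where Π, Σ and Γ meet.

(-9, 10, -2)

AB = (0, 2, 2), AC = (-4, -8, -1); a normal to Π is AB × AC = (14, -8, 8).
Using A: Π has equation 14x - 8y + 8z = -222.
Solving the 3×3 linear system 14x - 8y + 8z = -222, 3x + 12y - 4z = 101, x - 3z = -3 (e.g. by elimination or Cramer's rule, determinant = -640) gives (-9, 10, -2).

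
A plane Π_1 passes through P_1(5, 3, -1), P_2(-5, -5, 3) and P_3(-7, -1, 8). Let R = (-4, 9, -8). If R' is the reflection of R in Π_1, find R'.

P_1P_2 = (-10, -8, 4), P_1P_3 = (-12, -4, 9); a normal to Π_1 is P_1P_2 × P_1P_3 = (-56, 42, -56).
Using P_1: Π_1 has equation -56x + 42y - 56z = -98.
λ = (n·R − d)/|n|² = (1050 − (-98))/8036 = 1/7.
Reflection = R − 2λn = (-4, 9, -8) − (2/7)·(-56, 42, -56) = (12, -3, 8).

(12, -3, 8)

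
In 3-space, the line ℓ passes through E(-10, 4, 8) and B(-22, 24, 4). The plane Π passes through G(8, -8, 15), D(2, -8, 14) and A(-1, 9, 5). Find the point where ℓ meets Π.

A direction vector for ℓ is B − E = (-12, 20, -4).
GD = (-6, 0, -1), GA = (-9, 17, -10); a normal to Π is GD × GA = (17, -51, -102).
Using G: Π has equation 17x - 51y - 102z = -986.
Substitute r = (-10, 4, 8) + t(-12, 20, -4) into the plane: -1190 + (-816)t = -986, so t = -1/4.
Intersection: (-10, 4, 8) + (-1/4)·(-12, 20, -4) = (-7, -1, 9).

(-7, -1, 9)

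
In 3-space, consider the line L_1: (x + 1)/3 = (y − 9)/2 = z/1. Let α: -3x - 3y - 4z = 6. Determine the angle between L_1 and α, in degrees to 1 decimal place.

L_1 has direction (3, 2, 1) through (-1, 9, 0).
sin θ = |n·v| / (|n||v|) = |-19| / (√34 · √14) = 0.87086.
θ ≈ 60.6°.

60.6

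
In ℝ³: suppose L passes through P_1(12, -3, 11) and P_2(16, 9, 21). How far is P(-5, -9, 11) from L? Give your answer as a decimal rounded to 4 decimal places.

15.7992

A direction vector for L is P_2 − P_1 = (4, 12, 10).
Taking (12, -3, 11) on L with direction v = (4, 12, 10): w = P − (12, -3, 11) = (-17, -6, 0), and w × v = (-60, 170, -180).
Distance = |w × v| / |v| = √64900 / √260 ≈ 15.7992.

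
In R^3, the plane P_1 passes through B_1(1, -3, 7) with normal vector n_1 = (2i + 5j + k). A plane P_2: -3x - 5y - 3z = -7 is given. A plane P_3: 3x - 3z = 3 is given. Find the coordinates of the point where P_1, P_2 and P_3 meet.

P_1: n_1·r = n_1·B_1 gives 2x + 5y + z = -6.
Solving the 3×3 linear system 2x + 5y + z = -6, -3x - 5y - 3z = -7, 3x - 3z = 3 (e.g. by elimination or Cramer's rule, determinant = -45) gives (5, -4, 4).

(5, -4, 4)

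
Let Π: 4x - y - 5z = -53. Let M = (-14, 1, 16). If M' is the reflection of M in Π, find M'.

(2, -3, -4)

λ = (n·M − d)/|n|² = (-137 − (-53))/42 = -2.
Reflection = M − 2λn = (-14, 1, 16) − (-4)·(4, -1, -5) = (2, -3, -4).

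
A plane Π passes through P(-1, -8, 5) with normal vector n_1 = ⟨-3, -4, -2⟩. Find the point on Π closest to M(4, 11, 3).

Π: n_1·r = n_1·P gives -3x - 4y - 2z = 25.
Foot = M − λn with λ = (n·M − d)/|n|² = (-62 − 25)/29 = -3.
Foot = (4, 11, 3) − (-3)·(-3, -4, -2) = (-5, -1, -3).

(-5, -1, -3)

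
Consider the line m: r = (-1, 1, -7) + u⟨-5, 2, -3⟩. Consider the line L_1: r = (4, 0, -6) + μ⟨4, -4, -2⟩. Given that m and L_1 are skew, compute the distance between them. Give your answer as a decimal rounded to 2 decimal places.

1.55

Common perpendicular direction n = (-5, 2, -3) × (4, -4, -2) = (-16, -22, 12).
With w = (4, 0, -6) − (-1, 1, -7) = (5, -1, 1), w · n = -46.
Distance = |w · n| / |n| = |-46| / √884 ≈ 1.55.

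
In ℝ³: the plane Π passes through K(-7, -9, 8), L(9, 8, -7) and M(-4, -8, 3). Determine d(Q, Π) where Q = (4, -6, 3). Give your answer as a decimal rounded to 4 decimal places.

5.7155

KL = (16, 17, -15), KM = (3, 1, -5); a normal to Π is KL × KM = (-70, 35, -35).
Using K: Π has equation -70x + 35y - 35z = -105.
n·Q − d = (-70)·(4) + (35)·(-6) + (-35)·(3) − (-105) = -490; |n| = √7350.
Distance = |-490| / √7350 = 490/√7350 ≈ 5.7155.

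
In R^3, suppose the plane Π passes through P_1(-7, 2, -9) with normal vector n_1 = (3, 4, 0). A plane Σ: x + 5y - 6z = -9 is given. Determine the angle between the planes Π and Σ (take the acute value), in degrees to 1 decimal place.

54.3

Π: n_1·r = n_1·P_1 gives 3x + 4y = -13.
cos θ = |n₁·n₂| / (|n₁||n₂|) = |23| / (√25 · √62).
θ = arccos(0.58420) ≈ 54.3°.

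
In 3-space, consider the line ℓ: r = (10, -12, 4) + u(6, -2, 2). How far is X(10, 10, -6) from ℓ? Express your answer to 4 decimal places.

Taking (10, -12, 4) on ℓ with direction v = (6, -2, 2): w = X − (10, -12, 4) = (0, 22, -10), and w × v = (24, -60, -132).
Distance = |w × v| / |v| = √21600 / √44 ≈ 22.1565.

22.1565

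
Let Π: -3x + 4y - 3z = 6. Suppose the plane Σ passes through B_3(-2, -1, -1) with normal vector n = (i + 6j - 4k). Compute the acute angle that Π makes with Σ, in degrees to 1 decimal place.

39.0

Σ: n·r = n·B_3 gives x + 6y - 4z = -4.
cos θ = |n₁·n₂| / (|n₁||n₂|) = |33| / (√34 · √53).
θ = arccos(0.77739) ≈ 39.0°.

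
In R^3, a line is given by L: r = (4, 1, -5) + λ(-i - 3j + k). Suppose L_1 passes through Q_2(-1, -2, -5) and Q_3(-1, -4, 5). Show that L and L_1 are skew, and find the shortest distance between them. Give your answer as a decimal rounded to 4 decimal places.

3.6914

A direction vector for L_1 is Q_3 − Q_2 = (0, -2, 10).
Common perpendicular direction n = (-1, -3, 1) × (0, -2, 10) = (-28, 10, 2).
With w = (-1, -2, -5) − (4, 1, -5) = (-5, -3, 0), w · n = 110.
Since n ≠ 0 the lines are not parallel, and w · n = 110 ≠ 0 so they do not intersect; hence they are skew.
Distance = |w · n| / |n| = |110| / √888 ≈ 3.6914.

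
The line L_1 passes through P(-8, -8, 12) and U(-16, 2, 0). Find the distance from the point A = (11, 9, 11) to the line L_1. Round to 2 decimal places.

25.46

A direction vector for L_1 is U − P = (-8, 10, -12).
Taking (-8, -8, 12) on L_1 with direction v = (-8, 10, -12): w = A − (-8, -8, 12) = (19, 17, -1), and w × v = (-194, 236, 326).
Distance = |w × v| / |v| = √199608 / √308 ≈ 25.46.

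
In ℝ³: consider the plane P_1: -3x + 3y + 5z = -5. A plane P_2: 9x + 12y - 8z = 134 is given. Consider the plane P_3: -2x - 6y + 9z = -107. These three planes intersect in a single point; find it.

Solving the 3×3 linear system -3x + 3y + 5z = -5, 9x + 12y - 8z = 134, -2x - 6y + 9z = -107 (e.g. by elimination or Cramer's rule, determinant = -525) gives (-2, 8, -7).

(-2, 8, -7)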